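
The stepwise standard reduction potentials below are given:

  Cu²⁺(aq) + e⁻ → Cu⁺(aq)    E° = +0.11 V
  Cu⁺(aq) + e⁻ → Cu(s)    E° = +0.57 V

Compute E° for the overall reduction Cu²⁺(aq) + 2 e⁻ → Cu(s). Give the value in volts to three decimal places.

+0.340 V

Standard free energies of sequential steps add: ΔG°₃ = ΔG°₁ + ΔG°₂, so n₃E°₃ = n₁E°₁ + n₂E°₂.
E°₃ = (1×+0.11 + 1×+0.57) / 2 = (+0.680) / 2 = +0.340 V.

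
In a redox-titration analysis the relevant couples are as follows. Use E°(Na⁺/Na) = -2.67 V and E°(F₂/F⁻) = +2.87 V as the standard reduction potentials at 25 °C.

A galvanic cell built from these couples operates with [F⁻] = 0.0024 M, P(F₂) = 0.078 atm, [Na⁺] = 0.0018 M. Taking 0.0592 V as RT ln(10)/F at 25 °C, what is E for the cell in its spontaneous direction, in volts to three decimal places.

F₂/F⁻ is the cathode (higher E°), Na⁺/Na the anode: E°cell = +2.87 − (-2.67) = +5.54 V, n = 2.
Overall: F₂(g) + 2 Na(s) → 2 F⁻(aq) + 2 Na⁺(aq)
Q = [F⁻]^2·[Na⁺]^2 / (P(F₂)); log Q = -9.621.
E = E° − (0.0592/n) log Q = +5.54 − (0.0592/2)(-9.621) = +5.825 V.

+5.825 V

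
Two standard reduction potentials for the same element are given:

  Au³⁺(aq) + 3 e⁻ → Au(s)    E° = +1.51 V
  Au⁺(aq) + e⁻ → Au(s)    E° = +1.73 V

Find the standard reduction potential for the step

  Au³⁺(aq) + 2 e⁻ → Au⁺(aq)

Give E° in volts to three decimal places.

+1.400 V

Sequential free energies add, so n₃E°₃ = n₁E°₁ + n₂E°₂.
With n₃ = 3, and the known step contributing 1×(+1.73) V, the unknown satisfies 2·E° = 3×(+1.51) − 1×(+1.73) = +2.800.
E° = +2.800 / 2 = +1.400 V.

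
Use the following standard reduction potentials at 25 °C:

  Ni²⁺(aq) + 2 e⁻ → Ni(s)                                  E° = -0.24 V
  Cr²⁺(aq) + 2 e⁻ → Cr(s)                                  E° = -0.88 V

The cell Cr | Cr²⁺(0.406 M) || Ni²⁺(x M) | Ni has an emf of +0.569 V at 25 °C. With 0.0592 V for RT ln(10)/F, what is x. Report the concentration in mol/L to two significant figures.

0.0016 M

Ni²⁺/Ni is the cathode, Cr²⁺/Cr the anode: E°cell = +0.64 V, n = 2.
Overall reaction: Ni²⁺(aq) + Cr(s) → Ni(s) + Cr²⁺(aq); Q = [Cr²⁺]^1/[Ni²⁺]^1.
From E = E° − (0.0592/n) log Q: log Q = (E° − E)·n/0.0592 = (+0.64 − (+0.569))·2/0.0592 = 2.3986.
So 1·log[Ni²⁺] = 1·log(0.406) − log Q = -0.3915 − (2.3986) = -2.7901; [Ni²⁺] = 10^(-2.7901) ≈ 0.0016 M.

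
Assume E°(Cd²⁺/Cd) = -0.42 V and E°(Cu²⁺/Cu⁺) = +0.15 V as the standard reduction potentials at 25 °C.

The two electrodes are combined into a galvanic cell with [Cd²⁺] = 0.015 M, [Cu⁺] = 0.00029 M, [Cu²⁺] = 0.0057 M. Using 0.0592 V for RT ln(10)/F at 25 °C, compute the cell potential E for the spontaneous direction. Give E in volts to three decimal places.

+0.701 V

Cu²⁺/Cu⁺ is the cathode (higher E°), Cd²⁺/Cd the anode: E°cell = +0.15 − (-0.42) = +0.57 V, n = 2.
Overall: 2 Cu²⁺(aq) + Cd(s) → 2 Cu⁺(aq) + Cd²⁺(aq)
Q = [Cu⁺]^2·[Cd²⁺] / ([Cu²⁺]^2); log Q = -4.411.
E = E° − (0.0592/n) log Q = +0.57 − (0.0592/2)(-4.411) = +0.701 V.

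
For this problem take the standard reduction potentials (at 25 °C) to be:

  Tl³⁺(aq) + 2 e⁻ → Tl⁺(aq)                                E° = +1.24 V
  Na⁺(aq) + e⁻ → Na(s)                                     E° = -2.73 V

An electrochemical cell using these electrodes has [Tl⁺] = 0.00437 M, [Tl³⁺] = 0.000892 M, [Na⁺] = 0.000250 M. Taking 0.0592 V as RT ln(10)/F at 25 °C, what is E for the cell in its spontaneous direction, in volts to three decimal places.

+4.163 V

Tl³⁺/Tl⁺ is the cathode (higher E°), Na⁺/Na the anode: E°cell = +1.24 − (-2.73) = +3.97 V, n = 2.
Overall: Tl³⁺(aq) + 2 Na(s) → Tl⁺(aq) + 2 Na⁺(aq)
Q = [Tl⁺]·[Na⁺]^2 / ([Tl³⁺]); log Q = -6.514.
E = E° − (0.0592/n) log Q = +3.97 − (0.0592/2)(-6.514) = +4.163 V.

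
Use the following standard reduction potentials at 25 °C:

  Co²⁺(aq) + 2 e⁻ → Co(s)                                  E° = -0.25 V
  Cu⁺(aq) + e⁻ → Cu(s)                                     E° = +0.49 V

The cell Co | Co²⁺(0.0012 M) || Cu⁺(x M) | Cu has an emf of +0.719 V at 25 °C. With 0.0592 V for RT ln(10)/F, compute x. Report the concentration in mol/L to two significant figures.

Cu⁺/Cu is the cathode, Co²⁺/Co the anode: E°cell = +0.74 V, n = 2.
Overall reaction: 2 Cu⁺(aq) + Co(s) → 2 Cu(s) + Co²⁺(aq); Q = [Co²⁺]^1/[Cu⁺]^2.
From E = E° − (0.0592/n) log Q: log Q = (E° − E)·n/0.0592 = (+0.74 − (+0.719))·2/0.0592 = 0.7095.
So 2·log[Cu⁺] = 1·log(0.0012) − log Q = -2.9208 − (0.7095) = -3.6303; log[Cu⁺] = -3.6303 / 2 = -1.8152; [Cu⁺] = 10^(-1.8152) ≈ 0.015 M.

0.015 M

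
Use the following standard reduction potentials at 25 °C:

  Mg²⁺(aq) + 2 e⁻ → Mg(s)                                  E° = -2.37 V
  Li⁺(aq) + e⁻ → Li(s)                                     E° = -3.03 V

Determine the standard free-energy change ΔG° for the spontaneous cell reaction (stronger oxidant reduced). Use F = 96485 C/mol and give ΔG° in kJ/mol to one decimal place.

Mg²⁺/Mg (E° = -2.37 V) is the cathode; Li⁺/Li (E° = -3.03 V) is the anode, so E°cell = +0.66 V.
Balancing electrons gives n = 2 (lcm of 2 and 1).
ΔG° = −nFE° = −(2)(96485)(+0.66) = -127,360 J = -127.4 kJ/mol.

-127.4 kJ/mol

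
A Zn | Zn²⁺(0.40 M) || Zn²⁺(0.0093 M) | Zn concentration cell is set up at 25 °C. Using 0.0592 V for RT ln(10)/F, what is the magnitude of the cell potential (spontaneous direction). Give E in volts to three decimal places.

+0.048 V

For a concentration cell E°cell = 0. The 0.40 M side is the cathode (reduction is favoured where [Zn²⁺] is higher).
With n = 2, E = −(0.0592/2) log([Zn²⁺]ₐₙ/[Zn²⁺]꜀ₐₜ) = −(0.0592/2) log(0.0093/0.4) = −(0.0592/2)(-1.634) = +0.048 V.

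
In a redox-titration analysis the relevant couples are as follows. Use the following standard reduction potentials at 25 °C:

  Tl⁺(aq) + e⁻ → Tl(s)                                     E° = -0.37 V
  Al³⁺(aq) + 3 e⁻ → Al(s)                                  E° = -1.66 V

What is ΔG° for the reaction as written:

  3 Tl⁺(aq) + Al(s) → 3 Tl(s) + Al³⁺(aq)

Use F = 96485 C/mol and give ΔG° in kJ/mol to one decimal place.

-373.4 kJ/mol

As written, Tl⁺/Tl is reduced (cathode) and Al³⁺/Al is oxidised (anode), so E°cell = (-0.37) − (-1.66) = +1.29 V.
Balancing electrons gives n = 3.
ΔG° = −nFE° = −(3)(96485)(+1.29) = -373,397 J = -373.4 kJ/mol.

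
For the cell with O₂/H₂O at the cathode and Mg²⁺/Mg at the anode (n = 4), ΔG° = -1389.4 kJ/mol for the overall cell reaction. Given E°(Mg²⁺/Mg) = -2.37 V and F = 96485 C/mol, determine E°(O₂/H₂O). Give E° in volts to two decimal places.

E°cell = −ΔG°/(nF) = −(-1389.4×10³)/((4)(96485)) = +3.600 V.
Since O₂/H₂O is the cathode and Mg²⁺/Mg the anode, E°cell = E°(O₂/H₂O) − E°(Mg²⁺/Mg).
So E°(O₂/H₂O) = E°cell + E°(Mg²⁺/Mg) = +3.600 + (-2.37) = +1.23 V.

+1.23 V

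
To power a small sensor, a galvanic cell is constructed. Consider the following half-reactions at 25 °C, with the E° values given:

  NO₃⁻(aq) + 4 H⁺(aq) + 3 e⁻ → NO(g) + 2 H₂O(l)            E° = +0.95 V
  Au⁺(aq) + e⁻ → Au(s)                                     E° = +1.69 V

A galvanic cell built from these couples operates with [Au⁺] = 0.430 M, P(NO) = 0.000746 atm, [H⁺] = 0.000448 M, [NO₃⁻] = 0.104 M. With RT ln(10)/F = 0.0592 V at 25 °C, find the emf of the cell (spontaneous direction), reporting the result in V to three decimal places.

Au⁺/Au is the cathode (higher E°), NO₃⁻/NO the anode: E°cell = +1.69 − (+0.95) = +0.74 V, n = 3.
Overall: 3 Au⁺(aq) + NO(g) + 2 H₂O(l) → 3 Au(s) + NO₃⁻(aq) + 4 H⁺(aq)
Q = [NO₃⁻]·[H⁺]^4 / ([Au⁺]^3·P(NO)); log Q = -10.151.
E = E° − (0.0592/n) log Q = +0.74 − (0.0592/3)(-10.151) = +0.940 V.

+0.940 V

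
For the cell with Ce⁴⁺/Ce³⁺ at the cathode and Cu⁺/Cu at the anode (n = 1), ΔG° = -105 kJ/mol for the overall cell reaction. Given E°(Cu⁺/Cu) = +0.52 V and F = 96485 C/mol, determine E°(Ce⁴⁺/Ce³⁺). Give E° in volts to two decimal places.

E°cell = −ΔG°/(nF) = −(-105×10³)/((1)(96485)) = +1.088 V.
Since Ce⁴⁺/Ce³⁺ is the cathode and Cu⁺/Cu the anode, E°cell = E°(Ce⁴⁺/Ce³⁺) − E°(Cu⁺/Cu).
So E°(Ce⁴⁺/Ce³⁺) = E°cell + E°(Cu⁺/Cu) = +1.088 + (+0.52) = +1.61 V.

+1.61 V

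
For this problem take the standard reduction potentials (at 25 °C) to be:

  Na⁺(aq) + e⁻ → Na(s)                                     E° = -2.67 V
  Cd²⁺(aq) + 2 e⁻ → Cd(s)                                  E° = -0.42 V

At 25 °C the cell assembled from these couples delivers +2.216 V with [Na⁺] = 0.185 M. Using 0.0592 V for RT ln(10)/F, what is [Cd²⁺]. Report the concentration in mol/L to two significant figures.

0.0024 M

Cd²⁺/Cd is the cathode, Na⁺/Na the anode: E°cell = +2.25 V, n = 2.
Overall reaction: Cd²⁺(aq) + 2 Na(s) → Cd(s) + 2 Na⁺(aq); Q = [Na⁺]^2/[Cd²⁺]^1.
From E = E° − (0.0592/n) log Q: log Q = (E° − E)·n/0.0592 = (+2.25 − (+2.216))·2/0.0592 = 1.1486.
So 1·log[Cd²⁺] = 2·log(0.185) − log Q = -1.4657 − (1.1486) = -2.6143; [Cd²⁺] = 10^(-2.6143) ≈ 0.0024 M.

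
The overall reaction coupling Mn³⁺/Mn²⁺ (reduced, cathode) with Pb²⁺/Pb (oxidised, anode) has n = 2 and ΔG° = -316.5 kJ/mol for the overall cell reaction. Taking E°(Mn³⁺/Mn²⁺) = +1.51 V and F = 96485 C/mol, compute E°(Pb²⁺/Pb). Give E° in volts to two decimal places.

E°cell = −ΔG°/(nF) = −(-316.5×10³)/((2)(96485)) = +1.640 V.
Since Mn³⁺/Mn²⁺ is the cathode and Pb²⁺/Pb the anode, E°cell = E°(Mn³⁺/Mn²⁺) − E°(Pb²⁺/Pb).
So E°(Pb²⁺/Pb) = E°(Mn³⁺/Mn²⁺) − E°cell = (+1.51) − (+1.640) = -0.13 V.

-0.13 V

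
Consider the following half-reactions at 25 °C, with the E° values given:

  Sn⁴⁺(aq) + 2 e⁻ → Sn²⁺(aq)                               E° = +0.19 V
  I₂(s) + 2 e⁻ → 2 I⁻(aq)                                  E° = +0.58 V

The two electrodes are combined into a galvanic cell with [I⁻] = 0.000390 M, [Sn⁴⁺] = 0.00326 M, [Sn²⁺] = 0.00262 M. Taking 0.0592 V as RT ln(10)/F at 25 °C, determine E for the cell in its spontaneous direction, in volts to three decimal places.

+0.589 V

I₂/I⁻ is the cathode (higher E°), Sn⁴⁺/Sn²⁺ the anode: E°cell = +0.58 − (+0.19) = +0.39 V, n = 2.
Overall: I₂(s) + Sn²⁺(aq) → 2 I⁻(aq) + Sn⁴⁺(aq)
Q = [I⁻]^2·[Sn⁴⁺] / ([Sn²⁺]); log Q = -6.723.
E = E° − (0.0592/n) log Q = +0.39 − (0.0592/2)(-6.723) = +0.589 V.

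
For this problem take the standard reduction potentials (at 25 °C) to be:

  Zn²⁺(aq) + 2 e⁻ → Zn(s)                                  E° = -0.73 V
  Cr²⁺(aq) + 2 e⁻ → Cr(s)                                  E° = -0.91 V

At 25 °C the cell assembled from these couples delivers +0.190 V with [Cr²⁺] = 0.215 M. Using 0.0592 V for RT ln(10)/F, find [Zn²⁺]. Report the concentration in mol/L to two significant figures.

0.47 M

Zn²⁺/Zn is the cathode, Cr²⁺/Cr the anode: E°cell = +0.18 V, n = 2.
Overall reaction: Zn²⁺(aq) + Cr(s) → Zn(s) + Cr²⁺(aq); Q = [Cr²⁺]^1/[Zn²⁺]^1.
From E = E° − (0.0592/n) log Q: log Q = (E° − E)·n/0.0592 = (+0.18 − (+0.190))·2/0.0592 = -0.3378.
So 1·log[Zn²⁺] = 1·log(0.215) − log Q = -0.6676 − (-0.3378) = -0.3298; [Zn²⁺] = 10^(-0.3298) ≈ 0.47 M.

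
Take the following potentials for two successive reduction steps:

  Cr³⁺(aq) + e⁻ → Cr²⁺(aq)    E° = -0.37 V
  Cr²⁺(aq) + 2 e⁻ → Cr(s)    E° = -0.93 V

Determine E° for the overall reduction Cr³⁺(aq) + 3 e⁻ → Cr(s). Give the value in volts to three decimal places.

Adding the free-energy changes (−nFE°) of the two steps gives −n₃FE°₃ = −n₁FE°₁ − n₂FE°₂.
E°₃ = (1×-0.37 + 2×-0.93) / 3 = (-2.230) / 3 = -0.743 V.
Simply averaging or adding the two E° values would be wrong; the electron-weighted sum is required.

-0.743 V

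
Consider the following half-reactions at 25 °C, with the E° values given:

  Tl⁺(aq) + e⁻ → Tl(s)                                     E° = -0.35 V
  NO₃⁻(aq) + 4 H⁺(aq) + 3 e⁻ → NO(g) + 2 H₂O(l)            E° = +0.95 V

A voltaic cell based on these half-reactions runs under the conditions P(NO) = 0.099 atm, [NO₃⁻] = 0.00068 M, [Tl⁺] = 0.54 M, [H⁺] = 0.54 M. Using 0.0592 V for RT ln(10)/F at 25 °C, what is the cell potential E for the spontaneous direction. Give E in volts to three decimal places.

+1.252 V

NO₃⁻/NO is the cathode (higher E°), Tl⁺/Tl the anode: E°cell = +0.95 − (-0.35) = +1.30 V, n = 3.
Overall: NO₃⁻(aq) + 4 H⁺(aq) + 3 Tl(s) → NO(g) + 2 H₂O(l) + 3 Tl⁺(aq)
Q = P(NO)·[Tl⁺]^3 / ([NO₃⁻]·[H⁺]^4); log Q = 2.431.
E = E° − (0.0592/n) log Q = +1.30 − (0.0592/3)(2.431) = +1.252 V.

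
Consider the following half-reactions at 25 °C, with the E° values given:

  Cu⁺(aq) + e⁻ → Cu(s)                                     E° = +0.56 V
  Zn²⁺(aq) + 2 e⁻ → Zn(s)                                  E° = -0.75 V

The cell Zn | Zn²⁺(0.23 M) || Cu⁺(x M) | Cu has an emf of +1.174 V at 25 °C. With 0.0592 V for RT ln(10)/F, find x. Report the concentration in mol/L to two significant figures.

Cu⁺/Cu is the cathode, Zn²⁺/Zn the anode: E°cell = +1.31 V, n = 2.
Overall reaction: 2 Cu⁺(aq) + Zn(s) → 2 Cu(s) + Zn²⁺(aq); Q = [Zn²⁺]^1/[Cu⁺]^2.
From E = E° − (0.0592/n) log Q: log Q = (E° − E)·n/0.0592 = (+1.31 − (+1.174))·2/0.0592 = 4.5946.
So 2·log[Cu⁺] = 1·log(0.23) − log Q = -0.6383 − (4.5946) = -5.2329; log[Cu⁺] = -5.2329 / 2 = -2.6164; [Cu⁺] = 10^(-2.6164) ≈ 0.0024 M.

0.0024 M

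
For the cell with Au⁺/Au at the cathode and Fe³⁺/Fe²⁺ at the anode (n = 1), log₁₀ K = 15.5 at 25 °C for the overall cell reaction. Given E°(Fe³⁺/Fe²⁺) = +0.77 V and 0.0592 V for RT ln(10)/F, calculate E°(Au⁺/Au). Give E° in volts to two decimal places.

E°cell = (0.0592/n)·log K = (0.0592/1)(15.5) = +0.918 V.
Since Au⁺/Au is the cathode and Fe³⁺/Fe²⁺ the anode, E°cell = E°(Au⁺/Au) − E°(Fe³⁺/Fe²⁺).
So E°(Au⁺/Au) = E°cell + E°(Fe³⁺/Fe²⁺) = +0.918 + (+0.77) = +1.69 V.

+1.69 V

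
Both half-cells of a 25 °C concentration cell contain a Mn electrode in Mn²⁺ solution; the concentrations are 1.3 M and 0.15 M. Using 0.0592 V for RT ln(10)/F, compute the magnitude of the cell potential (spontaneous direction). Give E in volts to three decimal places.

+0.028 V

For a concentration cell E°cell = 0. The 1.3 M side is the cathode (reduction is favoured where [Mn²⁺] is higher).
With n = 2, E = −(0.0592/2) log([Mn²⁺]ₐₙ/[Mn²⁺]꜀ₐₜ) = −(0.0592/2) log(0.15/1.3) = −(0.0592/2)(-0.938) = +0.028 V.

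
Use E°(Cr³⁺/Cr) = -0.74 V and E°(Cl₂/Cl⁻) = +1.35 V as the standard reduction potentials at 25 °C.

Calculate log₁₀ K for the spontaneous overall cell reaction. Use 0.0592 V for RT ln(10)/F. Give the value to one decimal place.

Cathode: Cl₂/Cl⁻; anode: Cr³⁺/Cr. E°cell = +2.09 V, n = 6.
log K = nE°cell / 0.0592 = (6)(+2.09) / 0.0592 = 211.8.

211.8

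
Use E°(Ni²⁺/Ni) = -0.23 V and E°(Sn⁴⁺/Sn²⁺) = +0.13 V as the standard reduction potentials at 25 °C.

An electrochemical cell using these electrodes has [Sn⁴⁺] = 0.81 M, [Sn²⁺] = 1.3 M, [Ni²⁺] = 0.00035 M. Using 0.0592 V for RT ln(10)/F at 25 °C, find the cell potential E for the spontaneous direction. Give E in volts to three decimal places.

Sn⁴⁺/Sn²⁺ is the cathode (higher E°), Ni²⁺/Ni the anode: E°cell = +0.13 − (-0.23) = +0.36 V, n = 2.
Overall: Sn⁴⁺(aq) + Ni(s) → Sn²⁺(aq) + Ni²⁺(aq)
Q = [Sn²⁺]·[Ni²⁺] / ([Sn⁴⁺]); log Q = -3.250.
E = E° − (0.0592/n) log Q = +0.36 − (0.0592/2)(-3.250) = +0.456 V.

+0.456 V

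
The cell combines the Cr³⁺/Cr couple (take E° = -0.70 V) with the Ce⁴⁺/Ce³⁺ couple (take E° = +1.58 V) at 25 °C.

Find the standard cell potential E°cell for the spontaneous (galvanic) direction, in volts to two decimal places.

+2.28 V

The Ce⁴⁺/Ce³⁺ couple has the higher reduction potential, so it is the cathode; Cr³⁺/Cr is oxidised at the anode.
E°cell = E°(cathode) − E°(anode) = (+1.58) − (-0.70) = +2.28 V.
Since E°cell > 0, the reaction is spontaneous under standard conditions.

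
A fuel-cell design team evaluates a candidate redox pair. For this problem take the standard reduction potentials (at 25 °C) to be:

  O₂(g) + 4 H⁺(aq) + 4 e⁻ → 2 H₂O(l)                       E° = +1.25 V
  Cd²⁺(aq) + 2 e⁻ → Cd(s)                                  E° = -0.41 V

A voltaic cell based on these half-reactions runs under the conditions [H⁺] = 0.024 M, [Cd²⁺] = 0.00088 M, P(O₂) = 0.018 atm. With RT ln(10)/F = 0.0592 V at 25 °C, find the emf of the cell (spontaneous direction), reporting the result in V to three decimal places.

O₂/H₂O is the cathode (higher E°), Cd²⁺/Cd the anode: E°cell = +1.25 − (-0.41) = +1.66 V, n = 4.
Overall: O₂(g) + 4 H⁺(aq) + 2 Cd(s) → 2 H₂O(l) + 2 Cd²⁺(aq)
Q = [Cd²⁺]^2 / (P(O₂)·[H⁺]^4); log Q = 2.113.
E = E° − (0.0592/n) log Q = +1.66 − (0.0592/4)(2.113) = +1.629 V.

+1.629 V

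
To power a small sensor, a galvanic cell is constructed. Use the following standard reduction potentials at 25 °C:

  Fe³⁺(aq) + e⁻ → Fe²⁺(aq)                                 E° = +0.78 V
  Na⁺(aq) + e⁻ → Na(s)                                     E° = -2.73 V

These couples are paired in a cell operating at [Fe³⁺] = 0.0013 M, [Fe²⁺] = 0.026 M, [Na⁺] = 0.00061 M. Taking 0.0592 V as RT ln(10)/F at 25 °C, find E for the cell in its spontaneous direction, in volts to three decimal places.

Fe³⁺/Fe²⁺ is the cathode (higher E°), Na⁺/Na the anode: E°cell = +0.78 − (-2.73) = +3.51 V, n = 1.
Overall: Fe³⁺(aq) + Na(s) → Fe²⁺(aq) + Na⁺(aq)
Q = [Fe²⁺]·[Na⁺] / ([Fe³⁺]); log Q = -1.914.
E = E° − (0.0592/n) log Q = +3.51 − (0.0592/1)(-1.914) = +3.623 V.

+3.623 V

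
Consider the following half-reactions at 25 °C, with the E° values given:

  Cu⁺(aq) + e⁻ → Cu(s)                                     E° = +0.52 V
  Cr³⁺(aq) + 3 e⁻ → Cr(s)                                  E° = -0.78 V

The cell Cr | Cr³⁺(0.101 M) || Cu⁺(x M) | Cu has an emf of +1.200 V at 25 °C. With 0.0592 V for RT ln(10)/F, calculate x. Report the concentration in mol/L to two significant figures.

Cu⁺/Cu is the cathode, Cr³⁺/Cr the anode: E°cell = +1.30 V, n = 3.
Overall reaction: 3 Cu⁺(aq) + Cr(s) → 3 Cu(s) + Cr³⁺(aq); Q = [Cr³⁺]^1/[Cu⁺]^3.
From E = E° − (0.0592/n) log Q: log Q = (E° − E)·n/0.0592 = (+1.30 − (+1.200))·3/0.0592 = 5.0676.
So 3·log[Cu⁺] = 1·log(0.101) − log Q = -0.9957 − (5.0676) = -6.0633; log[Cu⁺] = -6.0633 / 3 = -2.0211; [Cu⁺] = 10^(-2.0211) ≈ 0.0095 M.

0.0095 M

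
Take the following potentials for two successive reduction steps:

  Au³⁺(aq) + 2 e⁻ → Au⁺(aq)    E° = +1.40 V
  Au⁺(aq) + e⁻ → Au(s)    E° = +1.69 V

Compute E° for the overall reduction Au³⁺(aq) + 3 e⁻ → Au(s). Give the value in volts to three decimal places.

Adding the free-energy changes (−nFE°) of the two steps gives −n₃FE°₃ = −n₁FE°₁ − n₂FE°₂.
E°₃ = (2×+1.40 + 1×+1.69) / 3 = (+4.490) / 3 = +1.497 V.
E° values themselves are not directly additive — weighting by electron count is essential.

+1.497 V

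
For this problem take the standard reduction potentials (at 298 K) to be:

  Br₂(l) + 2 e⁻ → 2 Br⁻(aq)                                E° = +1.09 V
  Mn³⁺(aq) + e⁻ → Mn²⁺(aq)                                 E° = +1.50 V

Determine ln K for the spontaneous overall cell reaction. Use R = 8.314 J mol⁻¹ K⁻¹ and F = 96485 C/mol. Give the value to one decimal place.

Cathode: Mn³⁺/Mn²⁺; anode: Br₂/Br⁻. E°cell = (+1.50) − (+1.09) = +0.41 V, with n = 2.
ΔG° = −nFE° = −RT ln K, so ln K = nFE°/(RT) = (2)(96485)(+0.41) / ((8.314)(298)) = 31.934.

31.9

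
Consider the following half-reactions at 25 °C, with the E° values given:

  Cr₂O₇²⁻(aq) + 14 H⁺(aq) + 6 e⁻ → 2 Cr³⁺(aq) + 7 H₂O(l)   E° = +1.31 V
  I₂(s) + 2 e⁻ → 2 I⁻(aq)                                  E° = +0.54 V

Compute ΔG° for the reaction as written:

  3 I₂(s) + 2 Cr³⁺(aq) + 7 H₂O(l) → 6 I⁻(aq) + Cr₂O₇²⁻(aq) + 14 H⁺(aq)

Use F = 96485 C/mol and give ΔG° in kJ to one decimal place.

As written, I₂/I⁻ is reduced (cathode) and Cr₂O₇²⁻/Cr³⁺ is oxidised (anode), so E°cell = (+0.54) − (+1.31) = -0.77 V.
Balancing electrons gives n = 6.
ΔG° = −nFE° = −(6)(96485)(-0.77) = 445,761 J = +445.8 kJ.

+445.8 kJ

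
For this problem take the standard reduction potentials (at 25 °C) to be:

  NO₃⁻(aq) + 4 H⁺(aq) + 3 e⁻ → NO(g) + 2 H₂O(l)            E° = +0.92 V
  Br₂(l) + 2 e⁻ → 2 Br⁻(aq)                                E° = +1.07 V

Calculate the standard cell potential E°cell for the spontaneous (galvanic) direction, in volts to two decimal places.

+0.15 V

The Br₂/Br⁻ couple has the higher reduction potential, so it is the cathode; NO₃⁻/NO is oxidised at the anode.
E°cell = E°(cathode) − E°(anode) = (+1.07) − (+0.92) = +0.15 V.
Since E°cell > 0, the reaction is spontaneous under standard conditions.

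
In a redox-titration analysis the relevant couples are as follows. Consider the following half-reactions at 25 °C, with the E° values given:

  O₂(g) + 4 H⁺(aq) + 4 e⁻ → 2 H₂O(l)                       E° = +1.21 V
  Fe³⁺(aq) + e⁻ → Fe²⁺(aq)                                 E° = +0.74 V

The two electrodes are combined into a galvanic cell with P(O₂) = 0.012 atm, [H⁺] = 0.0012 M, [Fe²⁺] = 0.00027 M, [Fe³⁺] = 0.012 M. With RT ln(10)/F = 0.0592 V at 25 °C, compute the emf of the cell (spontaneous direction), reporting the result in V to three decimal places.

+0.171 V

O₂/H₂O is the cathode (higher E°), Fe³⁺/Fe²⁺ the anode: E°cell = +1.21 − (+0.74) = +0.47 V, n = 4.
Overall: O₂(g) + 4 H⁺(aq) + 4 Fe²⁺(aq) → 2 H₂O(l) + 4 Fe³⁺(aq)
Q = [Fe³⁺]^4 / (P(O₂)·[H⁺]^4·[Fe²⁺]^4); log Q = 20.195.
E = E° − (0.0592/n) log Q = +0.47 − (0.0592/4)(20.195) = +0.171 V.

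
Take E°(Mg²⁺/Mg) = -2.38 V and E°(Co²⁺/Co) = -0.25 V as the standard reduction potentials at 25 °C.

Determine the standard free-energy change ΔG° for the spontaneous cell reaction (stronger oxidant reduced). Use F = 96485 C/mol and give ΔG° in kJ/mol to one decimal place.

-411.0 kJ/mol

Co²⁺/Co (E° = -0.25 V) is the cathode; Mg²⁺/Mg (E° = -2.38 V) is the anode, so E°cell = +2.13 V.
Balancing electrons gives n = 2 (lcm of 2 and 2).
ΔG° = −nFE° = −(2)(96485)(+2.13) = -411,026 J = -411.0 kJ/mol.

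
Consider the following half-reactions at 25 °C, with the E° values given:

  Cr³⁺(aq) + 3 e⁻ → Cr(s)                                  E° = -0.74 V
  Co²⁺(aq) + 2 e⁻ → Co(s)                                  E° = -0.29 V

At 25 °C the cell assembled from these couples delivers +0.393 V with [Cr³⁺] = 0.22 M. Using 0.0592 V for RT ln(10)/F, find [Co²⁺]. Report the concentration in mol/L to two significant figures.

0.0043 M

Co²⁺/Co is the cathode, Cr³⁺/Cr the anode: E°cell = +0.45 V, n = 6.
Overall reaction: 3 Co²⁺(aq) + 2 Cr(s) → 3 Co(s) + 2 Cr³⁺(aq); Q = [Cr³⁺]^2/[Co²⁺]^3.
From E = E° − (0.0592/n) log Q: log Q = (E° − E)·n/0.0592 = (+0.45 − (+0.393))·6/0.0592 = 5.7770.
So 3·log[Co²⁺] = 2·log(0.22) − log Q = -1.3152 − (5.7770) = -7.0922; log[Co²⁺] = -7.0922 / 3 = -2.3641; [Co²⁺] = 10^(-2.3641) ≈ 0.0043 M.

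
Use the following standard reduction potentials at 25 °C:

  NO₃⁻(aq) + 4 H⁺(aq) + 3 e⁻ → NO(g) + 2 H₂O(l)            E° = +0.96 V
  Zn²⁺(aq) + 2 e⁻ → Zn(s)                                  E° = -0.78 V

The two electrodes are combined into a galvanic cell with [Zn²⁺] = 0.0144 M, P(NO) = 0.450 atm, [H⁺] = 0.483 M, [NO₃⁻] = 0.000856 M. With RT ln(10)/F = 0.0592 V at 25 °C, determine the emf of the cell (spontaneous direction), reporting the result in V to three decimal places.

+1.716 V

NO₃⁻/NO is the cathode (higher E°), Zn²⁺/Zn the anode: E°cell = +0.96 − (-0.78) = +1.74 V, n = 6.
Overall: 2 NO₃⁻(aq) + 8 H⁺(aq) + 3 Zn(s) → 2 NO(g) + 4 H₂O(l) + 3 Zn²⁺(aq)
Q = P(NO)^2·[Zn²⁺]^3 / ([NO₃⁻]^2·[H⁺]^8); log Q = 2.445.
E = E° − (0.0592/n) log Q = +1.74 − (0.0592/6)(2.445) = +1.716 V.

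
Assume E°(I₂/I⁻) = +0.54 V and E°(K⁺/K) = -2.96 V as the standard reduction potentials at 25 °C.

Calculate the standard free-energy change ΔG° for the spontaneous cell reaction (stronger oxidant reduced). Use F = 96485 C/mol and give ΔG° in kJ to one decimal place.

I₂/I⁻ (E° = +0.54 V) is the cathode; K⁺/K (E° = -2.96 V) is the anode, so E°cell = +3.50 V.
Balancing electrons gives n = 2 (lcm of 2 and 1).
ΔG° = −nFE° = −(2)(96485)(+3.50) = -675,395 J = -675.4 kJ.

-675.4 kJ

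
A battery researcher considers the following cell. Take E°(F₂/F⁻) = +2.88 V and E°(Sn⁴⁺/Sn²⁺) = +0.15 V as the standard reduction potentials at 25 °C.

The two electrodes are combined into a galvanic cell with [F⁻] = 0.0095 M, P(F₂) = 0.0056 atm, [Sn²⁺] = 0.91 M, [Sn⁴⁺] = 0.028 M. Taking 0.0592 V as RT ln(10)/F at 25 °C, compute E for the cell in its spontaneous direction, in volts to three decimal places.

+2.828 V

F₂/F⁻ is the cathode (higher E°), Sn⁴⁺/Sn²⁺ the anode: E°cell = +2.88 − (+0.15) = +2.73 V, n = 2.
Overall: F₂(g) + Sn²⁺(aq) → 2 F⁻(aq) + Sn⁴⁺(aq)
Q = [F⁻]^2·[Sn⁴⁺] / (P(F₂)·[Sn²⁺]); log Q = -3.305.
E = E° − (0.0592/n) log Q = +2.73 − (0.0592/2)(-3.305) = +2.828 V.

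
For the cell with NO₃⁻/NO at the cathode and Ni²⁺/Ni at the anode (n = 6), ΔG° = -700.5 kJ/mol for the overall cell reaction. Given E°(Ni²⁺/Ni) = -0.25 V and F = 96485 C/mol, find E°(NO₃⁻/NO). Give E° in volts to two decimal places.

+0.96 V

E°cell = −ΔG°/(nF) = −(-700.5×10³)/((6)(96485)) = +1.210 V.
Since NO₃⁻/NO is the cathode and Ni²⁺/Ni the anode, E°cell = E°(NO₃⁻/NO) − E°(Ni²⁺/Ni).
So E°(NO₃⁻/NO) = E°cell + E°(Ni²⁺/Ni) = +1.210 + (-0.25) = +0.96 V.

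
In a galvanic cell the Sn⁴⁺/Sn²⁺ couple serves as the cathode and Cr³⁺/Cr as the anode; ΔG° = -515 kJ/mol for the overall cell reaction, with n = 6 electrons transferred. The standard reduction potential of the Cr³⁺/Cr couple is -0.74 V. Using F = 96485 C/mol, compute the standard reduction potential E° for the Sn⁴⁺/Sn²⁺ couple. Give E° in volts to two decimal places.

+0.15 V

E°cell = −ΔG°/(nF) = −(-515×10³)/((6)(96485)) = +0.890 V.
Since Sn⁴⁺/Sn²⁺ is the cathode and Cr³⁺/Cr the anode, E°cell = E°(Sn⁴⁺/Sn²⁺) − E°(Cr³⁺/Cr).
So E°(Sn⁴⁺/Sn²⁺) = E°cell + E°(Cr³⁺/Cr) = +0.890 + (-0.74) = +0.15 V.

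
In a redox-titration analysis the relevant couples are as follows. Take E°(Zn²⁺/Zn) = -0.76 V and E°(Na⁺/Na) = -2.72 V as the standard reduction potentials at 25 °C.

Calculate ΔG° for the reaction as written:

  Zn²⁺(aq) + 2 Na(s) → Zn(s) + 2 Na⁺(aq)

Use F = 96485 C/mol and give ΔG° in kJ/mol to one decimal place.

-378.2 kJ/mol

As written, Zn²⁺/Zn is reduced (cathode) and Na⁺/Na is oxidised (anode), so E°cell = (-0.76) − (-2.72) = +1.96 V.
Balancing electrons gives n = 2.
ΔG° = −nFE° = −(2)(96485)(+1.96) = -378,221 J = -378.2 kJ/mol.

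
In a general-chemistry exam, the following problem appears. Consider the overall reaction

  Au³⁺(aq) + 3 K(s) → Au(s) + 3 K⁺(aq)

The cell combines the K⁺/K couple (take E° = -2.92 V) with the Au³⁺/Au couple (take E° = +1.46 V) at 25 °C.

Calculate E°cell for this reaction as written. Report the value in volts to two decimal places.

+4.38 V

The Au³⁺/Au couple has the higher reduction potential, so it is the cathode; K⁺/K is oxidised at the anode.
E°cell = E°(cathode) − E°(anode) = (+1.46) − (-2.92) = +4.38 V.
Since E°cell > 0, the reaction is spontaneous under standard conditions.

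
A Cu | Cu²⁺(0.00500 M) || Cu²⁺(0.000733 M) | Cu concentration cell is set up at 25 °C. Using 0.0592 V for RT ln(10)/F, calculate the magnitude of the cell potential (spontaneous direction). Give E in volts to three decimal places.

+0.025 V

For a concentration cell E°cell = 0. The 0.00500 M side is the cathode (reduction is favoured where [Cu²⁺] is higher).
With n = 2, E = −(0.0592/2) log([Cu²⁺]ₐₙ/[Cu²⁺]꜀ₐₜ) = −(0.0592/2) log(0.000733/0.005) = −(0.0592/2)(-0.834) = +0.025 V.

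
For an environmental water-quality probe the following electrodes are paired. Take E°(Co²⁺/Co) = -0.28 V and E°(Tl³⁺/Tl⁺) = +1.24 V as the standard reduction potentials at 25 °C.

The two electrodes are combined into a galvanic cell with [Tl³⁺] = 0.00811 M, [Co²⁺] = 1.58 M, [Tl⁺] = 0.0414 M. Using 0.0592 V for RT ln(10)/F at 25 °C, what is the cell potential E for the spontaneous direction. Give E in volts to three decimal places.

Tl³⁺/Tl⁺ is the cathode (higher E°), Co²⁺/Co the anode: E°cell = +1.24 − (-0.28) = +1.52 V, n = 2.
Overall: Tl³⁺(aq) + Co(s) → Tl⁺(aq) + Co²⁺(aq)
Q = [Tl⁺]·[Co²⁺] / ([Tl³⁺]); log Q = 0.907.
E = E° − (0.0592/n) log Q = +1.52 − (0.0592/2)(0.907) = +1.493 V.

+1.493 V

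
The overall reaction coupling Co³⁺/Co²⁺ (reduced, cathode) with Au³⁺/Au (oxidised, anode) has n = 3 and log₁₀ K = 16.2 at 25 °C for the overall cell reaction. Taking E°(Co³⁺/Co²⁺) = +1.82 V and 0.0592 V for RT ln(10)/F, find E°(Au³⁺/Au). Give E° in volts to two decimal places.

+1.50 V

E°cell = (0.0592/n)·log K = (0.0592/3)(16.2) = +0.320 V.
Since Co³⁺/Co²⁺ is the cathode and Au³⁺/Au the anode, E°cell = E°(Co³⁺/Co²⁺) − E°(Au³⁺/Au).
So E°(Au³⁺/Au) = E°(Co³⁺/Co²⁺) − E°cell = (+1.82) − (+0.320) = +1.50 V.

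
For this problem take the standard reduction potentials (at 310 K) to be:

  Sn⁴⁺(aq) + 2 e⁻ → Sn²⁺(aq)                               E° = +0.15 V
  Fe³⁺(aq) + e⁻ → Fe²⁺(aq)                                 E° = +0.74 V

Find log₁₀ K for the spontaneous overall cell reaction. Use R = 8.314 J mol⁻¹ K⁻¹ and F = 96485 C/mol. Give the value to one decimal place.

19.2

Cathode: Fe³⁺/Fe²⁺; anode: Sn⁴⁺/Sn²⁺. E°cell = (+0.74) − (+0.15) = +0.59 V, with n = 2.
ΔG° = −nFE° = −RT ln K, so ln K = nFE°/(RT) = (2)(96485)(+0.59) / ((8.314)(310)) = 44.174.
log₁₀ K = 44.174 / ln 10 = 19.2.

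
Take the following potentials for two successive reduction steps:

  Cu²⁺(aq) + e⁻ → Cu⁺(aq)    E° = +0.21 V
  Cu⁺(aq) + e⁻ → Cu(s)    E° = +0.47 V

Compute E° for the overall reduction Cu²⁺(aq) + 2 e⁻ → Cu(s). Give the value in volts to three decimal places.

+0.340 V

Adding the free-energy changes (−nFE°) of the two steps gives −n₃FE°₃ = −n₁FE°₁ − n₂FE°₂.
E°₃ = (1×+0.21 + 1×+0.47) / 2 = (+0.680) / 2 = +0.340 V.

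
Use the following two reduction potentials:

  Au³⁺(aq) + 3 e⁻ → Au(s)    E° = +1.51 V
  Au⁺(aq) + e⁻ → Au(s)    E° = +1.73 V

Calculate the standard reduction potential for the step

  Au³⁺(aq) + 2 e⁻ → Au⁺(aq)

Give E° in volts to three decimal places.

+1.400 V

Sequential free energies add, so n₃E°₃ = n₁E°₁ + n₂E°₂.
With n₃ = 3, and the known step contributing 1×(+1.73) V, the unknown satisfies 2·E° = 3×(+1.51) − 1×(+1.73) = +2.800.
E° = +2.800 / 2 = +1.400 V.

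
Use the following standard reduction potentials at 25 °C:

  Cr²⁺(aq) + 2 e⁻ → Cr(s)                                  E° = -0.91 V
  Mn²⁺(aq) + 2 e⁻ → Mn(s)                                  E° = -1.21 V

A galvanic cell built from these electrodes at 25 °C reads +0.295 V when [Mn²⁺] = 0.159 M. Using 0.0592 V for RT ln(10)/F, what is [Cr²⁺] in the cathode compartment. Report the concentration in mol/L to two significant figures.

Cr²⁺/Cr is the cathode, Mn²⁺/Mn the anode: E°cell = +0.30 V, n = 2.
Overall reaction: Cr²⁺(aq) + Mn(s) → Cr(s) + Mn²⁺(aq); Q = [Mn²⁺]^1/[Cr²⁺]^1.
From E = E° − (0.0592/n) log Q: log Q = (E° − E)·n/0.0592 = (+0.30 − (+0.295))·2/0.0592 = 0.1689.
So 1·log[Cr²⁺] = 1·log(0.159) − log Q = -0.7986 − (0.1689) = -0.9675; [Cr²⁺] = 10^(-0.9675) ≈ 0.11 M.

0.11 M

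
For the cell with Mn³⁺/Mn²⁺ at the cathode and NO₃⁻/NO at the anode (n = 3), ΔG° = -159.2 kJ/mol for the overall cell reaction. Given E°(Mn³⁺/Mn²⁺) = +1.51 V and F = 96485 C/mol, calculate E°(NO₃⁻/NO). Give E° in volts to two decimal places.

E°cell = −ΔG°/(nF) = −(-159.2×10³)/((3)(96485)) = +0.550 V.
Since Mn³⁺/Mn²⁺ is the cathode and NO₃⁻/NO the anode, E°cell = E°(Mn³⁺/Mn²⁺) − E°(NO₃⁻/NO).
So E°(NO₃⁻/NO) = E°(Mn³⁺/Mn²⁺) − E°cell = (+1.51) − (+0.550) = +0.96 V.

+0.96 V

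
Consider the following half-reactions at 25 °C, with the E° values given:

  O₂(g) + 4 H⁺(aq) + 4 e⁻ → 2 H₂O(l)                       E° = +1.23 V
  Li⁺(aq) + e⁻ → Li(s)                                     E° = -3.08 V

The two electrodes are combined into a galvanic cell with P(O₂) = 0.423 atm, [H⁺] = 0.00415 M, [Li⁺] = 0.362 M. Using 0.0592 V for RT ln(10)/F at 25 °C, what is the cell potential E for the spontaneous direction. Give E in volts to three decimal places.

+4.190 V

O₂/H₂O is the cathode (higher E°), Li⁺/Li the anode: E°cell = +1.23 − (-3.08) = +4.31 V, n = 4.
Overall: O₂(g) + 4 H⁺(aq) + 4 Li(s) → 2 H₂O(l) + 4 Li⁺(aq)
Q = [Li⁺]^4 / (P(O₂)·[H⁺]^4); log Q = 8.136.
E = E° − (0.0592/n) log Q = +4.31 − (0.0592/4)(8.136) = +4.190 V.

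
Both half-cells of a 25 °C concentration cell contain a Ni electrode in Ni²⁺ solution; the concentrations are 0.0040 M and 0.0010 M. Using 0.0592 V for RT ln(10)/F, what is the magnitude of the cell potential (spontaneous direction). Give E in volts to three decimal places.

For a concentration cell E°cell = 0. The 0.0040 M side is the cathode (reduction is favoured where [Ni²⁺] is higher).
With n = 2, E = −(0.0592/2) log([Ni²⁺]ₐₙ/[Ni²⁺]꜀ₐₜ) = −(0.0592/2) log(0.001/0.004) = −(0.0592/2)(-0.602) = +0.018 V.

+0.018 V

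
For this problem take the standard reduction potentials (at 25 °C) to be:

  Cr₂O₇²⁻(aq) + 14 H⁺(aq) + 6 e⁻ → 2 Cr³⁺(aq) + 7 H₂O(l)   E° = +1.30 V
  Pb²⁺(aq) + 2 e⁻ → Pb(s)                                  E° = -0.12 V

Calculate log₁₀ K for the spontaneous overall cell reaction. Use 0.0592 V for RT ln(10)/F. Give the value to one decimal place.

143.9

Cathode: Cr₂O₇²⁻/Cr³⁺; anode: Pb²⁺/Pb. E°cell = +1.42 V, n = 6.
log K = nE°cell / 0.0592 = (6)(+1.42) / 0.0592 = 143.9.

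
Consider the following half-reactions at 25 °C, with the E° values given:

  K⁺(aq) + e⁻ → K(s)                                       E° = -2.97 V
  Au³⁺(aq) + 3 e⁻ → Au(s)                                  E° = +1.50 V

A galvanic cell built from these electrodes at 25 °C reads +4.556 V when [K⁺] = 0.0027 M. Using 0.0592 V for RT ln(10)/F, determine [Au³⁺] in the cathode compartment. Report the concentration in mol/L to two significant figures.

0.00045 M

Au³⁺/Au is the cathode, K⁺/K the anode: E°cell = +4.47 V, n = 3.
Overall reaction: Au³⁺(aq) + 3 K(s) → Au(s) + 3 K⁺(aq); Q = [K⁺]^3/[Au³⁺]^1.
From E = E° − (0.0592/n) log Q: log Q = (E° − E)·n/0.0592 = (+4.47 − (+4.556))·3/0.0592 = -4.3581.
So 1·log[Au³⁺] = 3·log(0.0027) − log Q = -7.7059 − (-4.3581) = -3.3478; [Au³⁺] = 10^(-3.3478) ≈ 0.00045 M.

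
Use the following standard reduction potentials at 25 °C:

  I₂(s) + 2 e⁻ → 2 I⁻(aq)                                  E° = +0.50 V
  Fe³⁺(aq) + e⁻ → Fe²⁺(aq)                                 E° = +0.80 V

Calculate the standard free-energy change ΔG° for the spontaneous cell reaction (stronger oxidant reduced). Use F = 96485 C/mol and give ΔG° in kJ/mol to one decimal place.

Fe³⁺/Fe²⁺ (E° = +0.80 V) is the cathode; I₂/I⁻ (E° = +0.50 V) is the anode, so E°cell = +0.30 V.
Balancing electrons gives n = 2 (lcm of 1 and 2).
ΔG° = −nFE° = −(2)(96485)(+0.30) = -57,891 J = -57.9 kJ/mol.

-57.9 kJ/mol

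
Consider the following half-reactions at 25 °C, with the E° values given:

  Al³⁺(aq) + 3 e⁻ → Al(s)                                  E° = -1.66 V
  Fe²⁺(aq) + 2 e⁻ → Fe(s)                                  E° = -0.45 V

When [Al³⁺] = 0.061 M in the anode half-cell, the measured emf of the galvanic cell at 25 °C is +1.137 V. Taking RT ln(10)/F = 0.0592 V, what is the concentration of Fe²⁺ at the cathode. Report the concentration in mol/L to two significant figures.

0.00053 M

Fe²⁺/Fe is the cathode, Al³⁺/Al the anode: E°cell = +1.21 V, n = 6.
Overall reaction: 3 Fe²⁺(aq) + 2 Al(s) → 3 Fe(s) + 2 Al³⁺(aq); Q = [Al³⁺]^2/[Fe²⁺]^3.
From E = E° − (0.0592/n) log Q: log Q = (E° − E)·n/0.0592 = (+1.21 − (+1.137))·6/0.0592 = 7.3986.
So 3·log[Fe²⁺] = 2·log(0.061) − log Q = -2.4293 − (7.3986) = -9.8279; log[Fe²⁺] = -9.8279 / 3 = -3.2760; [Fe²⁺] = 10^(-3.2760) ≈ 0.00053 M.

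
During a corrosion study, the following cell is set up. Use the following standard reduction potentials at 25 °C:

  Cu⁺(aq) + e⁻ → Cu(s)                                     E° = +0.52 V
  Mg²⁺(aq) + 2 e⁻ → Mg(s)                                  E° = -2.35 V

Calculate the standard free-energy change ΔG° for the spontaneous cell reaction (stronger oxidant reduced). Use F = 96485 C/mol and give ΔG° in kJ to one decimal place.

-553.8 kJ

Cu⁺/Cu (E° = +0.52 V) is the cathode; Mg²⁺/Mg (E° = -2.35 V) is the anode, so E°cell = +2.87 V.
Balancing electrons gives n = 2 (lcm of 1 and 2).
ΔG° = −nFE° = −(2)(96485)(+2.87) = -553,824 J = -553.8 kJ.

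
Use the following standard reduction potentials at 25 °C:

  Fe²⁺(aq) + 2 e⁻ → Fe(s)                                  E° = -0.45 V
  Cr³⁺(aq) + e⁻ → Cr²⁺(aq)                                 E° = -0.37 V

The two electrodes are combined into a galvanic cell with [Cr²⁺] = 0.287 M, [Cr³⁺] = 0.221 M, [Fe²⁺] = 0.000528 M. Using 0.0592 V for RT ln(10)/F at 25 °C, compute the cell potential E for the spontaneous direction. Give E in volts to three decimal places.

Cr³⁺/Cr²⁺ is the cathode (higher E°), Fe²⁺/Fe the anode: E°cell = -0.37 − (-0.45) = +0.08 V, n = 2.
Overall: 2 Cr³⁺(aq) + Fe(s) → 2 Cr²⁺(aq) + Fe²⁺(aq)
Q = [Cr²⁺]^2·[Fe²⁺] / ([Cr³⁺]^2); log Q = -3.050.
E = E° − (0.0592/n) log Q = +0.08 − (0.0592/2)(-3.050) = +0.170 V.

+0.170 V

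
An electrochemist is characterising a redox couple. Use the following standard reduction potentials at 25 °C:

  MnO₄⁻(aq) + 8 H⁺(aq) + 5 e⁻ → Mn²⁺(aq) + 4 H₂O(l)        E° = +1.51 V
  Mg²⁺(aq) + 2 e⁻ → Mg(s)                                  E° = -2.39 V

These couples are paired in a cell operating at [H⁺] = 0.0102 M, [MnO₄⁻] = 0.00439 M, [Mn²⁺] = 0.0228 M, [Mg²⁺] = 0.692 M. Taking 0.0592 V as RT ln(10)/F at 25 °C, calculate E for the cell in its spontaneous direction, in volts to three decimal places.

+3.708 V

MnO₄⁻/Mn²⁺ is the cathode (higher E°), Mg²⁺/Mg the anode: E°cell = +1.51 − (-2.39) = +3.90 V, n = 10.
Overall: 2 MnO₄⁻(aq) + 16 H⁺(aq) + 5 Mg(s) → 2 Mn²⁺(aq) + 8 H₂O(l) + 5 Mg²⁺(aq)
Q = [Mn²⁺]^2·[Mg²⁺]^5 / ([MnO₄⁻]^2·[H⁺]^16); log Q = 32.494.
E = E° − (0.0592/n) log Q = +3.90 − (0.0592/10)(32.494) = +3.708 V.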